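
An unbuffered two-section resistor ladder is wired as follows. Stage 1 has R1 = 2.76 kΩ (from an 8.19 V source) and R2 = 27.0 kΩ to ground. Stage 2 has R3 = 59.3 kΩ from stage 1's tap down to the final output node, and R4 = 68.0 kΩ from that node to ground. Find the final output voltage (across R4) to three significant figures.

Stage 2 presents R3+R4 = 127.3 kΩ as a load on stage 1's tap.
Stage 1's lower leg becomes R2‖(R3+R4) = 22.28 kΩ, so V_mid = 8.19 × 22.28/25.04 = 7.287 V.
Stage 2 is itself unloaded: V_out = V_mid × R4/(R3+R4) = 7.287 × 68.0/127.3 = 3.89 V.

V_out ≈ 3.89 V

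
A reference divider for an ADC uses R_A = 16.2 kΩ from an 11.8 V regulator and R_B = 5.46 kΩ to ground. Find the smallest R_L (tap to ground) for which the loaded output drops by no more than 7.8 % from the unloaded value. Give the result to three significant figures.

R_L(min) ≈ 48.3 kΩ

Output resistance R_th = R_A‖R_B = (16.2 × 5.46)/21.66 = 4.084 kΩ.
The fractional drop is R_th/(R_th + R_L); requiring this ≤ 0.0780 gives R_L ≥ R_th(1/0.0780 − 1) = 4.084 × 11.82 = 48.3 kΩ.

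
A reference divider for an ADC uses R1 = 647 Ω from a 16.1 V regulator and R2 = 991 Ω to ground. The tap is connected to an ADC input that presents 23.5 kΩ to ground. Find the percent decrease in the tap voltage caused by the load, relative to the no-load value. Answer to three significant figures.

1.64 %

The divider's output (Thévenin) resistance is R1‖R2 = 391.4 Ω.
Fractional drop under load = R_th/(R_th + R_L) = 391.4 / (391.4 + 23500) = 0.01638.
So the output falls by 1.64 %.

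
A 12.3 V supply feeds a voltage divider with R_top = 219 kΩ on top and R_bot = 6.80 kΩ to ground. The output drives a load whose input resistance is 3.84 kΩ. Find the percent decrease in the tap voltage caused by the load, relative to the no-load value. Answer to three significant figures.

The divider's output (Thévenin) resistance is R_top‖R_bot = 6.595 kΩ.
Fractional drop under load = R_th/(R_th + R_L) = 6.595 / (6.595 + 3.84) = 0.6320.
So the output falls by 63.2 %.

63.2 %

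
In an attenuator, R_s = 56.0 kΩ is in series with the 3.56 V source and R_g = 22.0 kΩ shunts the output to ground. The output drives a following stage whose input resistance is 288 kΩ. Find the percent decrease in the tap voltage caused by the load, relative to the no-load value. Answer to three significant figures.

5.20 %

The divider's output (Thévenin) resistance is R_s‖R_g = 15.79 kΩ.
Fractional drop under load = R_th/(R_th + R_L) = 15.79 / (15.79 + 288) = 0.05199.
So the output falls by 5.20 %.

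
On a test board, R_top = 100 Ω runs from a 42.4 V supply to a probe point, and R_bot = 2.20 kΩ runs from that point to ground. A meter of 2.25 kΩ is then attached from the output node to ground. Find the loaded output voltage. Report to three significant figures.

The load sits in parallel with R_bot: R_bot‖R_L = (2200 × 2250) / (2200 + 2250) = 1112 Ω.
V_out = 42.4 × 1112 / (100 + 1112) = 42.4 × 1112/1212 = 38.9 V.

V_out ≈ 38.9 V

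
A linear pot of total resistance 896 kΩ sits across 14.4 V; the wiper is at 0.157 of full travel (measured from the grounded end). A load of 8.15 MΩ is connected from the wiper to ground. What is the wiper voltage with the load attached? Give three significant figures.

The wiper splits the pot into (1−α)R = 755.3 kΩ above and αR = 140.7 kΩ below.
Lower section ‖ load = 138.3 kΩ.
V_wiper = 14.4 × 138.3/(755.3 + 138.3) = 2.23 V.

V ≈ 2.23 V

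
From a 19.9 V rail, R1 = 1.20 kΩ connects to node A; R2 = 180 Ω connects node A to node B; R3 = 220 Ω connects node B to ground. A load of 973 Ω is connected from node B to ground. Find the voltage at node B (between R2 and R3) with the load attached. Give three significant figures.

At node B, R3 is in parallel with the load: R3‖R_L = 179.4 Ω.
Below node A the resistance is R2 + (R3‖R_L) = 359.4 Ω, so V_A = 19.9 × 359.4/1559 = 4.587 V.
Then V_B = V_A × (R3‖R_L)/(R2 + R3‖R_L) = 4.587 × 179.4/359.4 = 2.29 V.

V ≈ 2.29 V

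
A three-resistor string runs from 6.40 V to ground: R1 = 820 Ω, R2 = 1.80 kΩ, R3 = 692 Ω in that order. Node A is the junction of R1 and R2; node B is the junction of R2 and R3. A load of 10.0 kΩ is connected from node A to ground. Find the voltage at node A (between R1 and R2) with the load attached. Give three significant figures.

Below node A the series string R2+R3 = 2492 Ω sits in parallel with the 10000 Ω load: 1995 Ω.
V_A = 6.40 × 1995/(820 + 1995) = 4.54 V.

V ≈ 4.54 V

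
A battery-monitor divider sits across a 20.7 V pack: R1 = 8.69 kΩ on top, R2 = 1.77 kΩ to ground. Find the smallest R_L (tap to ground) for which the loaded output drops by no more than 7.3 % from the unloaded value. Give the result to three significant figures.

Output resistance R_th = R1‖R2 = (8.69 × 1.77)/10.46 = 1.470 kΩ.
The fractional drop is R_th/(R_th + R_L); requiring this ≤ 0.0730 gives R_L ≥ R_th(1/0.0730 − 1) = 1.470 × 12.70 = 18.7 kΩ.

R_L(min) ≈ 18.7 kΩ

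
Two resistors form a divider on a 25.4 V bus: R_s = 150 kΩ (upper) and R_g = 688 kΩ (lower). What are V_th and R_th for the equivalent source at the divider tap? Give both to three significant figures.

V_th = 20.9 V, R_th = 123 kΩ

V_th is the open-circuit tap voltage: 25.4 × 688/(150 + 688) = 20.9 V.
With the supply zeroed, R_s and R_g appear in parallel from the tap: R_th = R_s‖R_g = (150 × 688)/838.0 = 123 kΩ.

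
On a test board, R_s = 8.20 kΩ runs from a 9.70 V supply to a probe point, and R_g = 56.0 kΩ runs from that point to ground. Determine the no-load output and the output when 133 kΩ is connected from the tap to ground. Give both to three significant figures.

Open-circuit: V = 9.70 × 56.0/(8.20 + 56.0) = 8.46 V.
With the load, R_g becomes R_g‖R_L = 39.41 kΩ, so V = 9.70 × 39.41/47.61 = 8.03 V.

Unloaded: 8.46 V; loaded: 8.03 V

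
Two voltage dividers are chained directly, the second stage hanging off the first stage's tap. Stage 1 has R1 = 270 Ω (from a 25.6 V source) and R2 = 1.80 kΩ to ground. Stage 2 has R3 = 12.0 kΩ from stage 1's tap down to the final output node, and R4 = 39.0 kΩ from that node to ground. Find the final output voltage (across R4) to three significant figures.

V_out ≈ 16.9 V

Stage 2 presents R3+R4 = 51000 Ω as a load on stage 1's tap.
Stage 1's lower leg becomes R2‖(R3+R4) = 1739 Ω, so V_mid = 25.6 × 1739/2009 = 22.16 V.
Stage 2 is itself unloaded: V_out = V_mid × R4/(R3+R4) = 22.16 × 39000/51000 = 16.9 V.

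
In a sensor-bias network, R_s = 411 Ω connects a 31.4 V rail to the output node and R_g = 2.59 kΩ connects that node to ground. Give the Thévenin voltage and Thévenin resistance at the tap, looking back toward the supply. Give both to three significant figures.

V_th = 27.1 V, R_th = 355 Ω

V_th is the open-circuit tap voltage: 31.4 × 2590/(411 + 2590) = 27.1 V.
With the supply zeroed, R_s and R_g appear in parallel from the tap: R_th = R_s‖R_g = (411 × 2590)/3001 = 355 Ω.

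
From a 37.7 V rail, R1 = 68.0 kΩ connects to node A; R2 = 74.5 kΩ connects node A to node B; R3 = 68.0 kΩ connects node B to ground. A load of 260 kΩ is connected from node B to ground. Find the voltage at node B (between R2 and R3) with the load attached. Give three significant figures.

V ≈ 10.3 V

At node B, R3 is in parallel with the load: R3‖R_L = 53.90 kΩ.
Below node A the resistance is R2 + (R3‖R_L) = 128.4 kΩ, so V_A = 37.7 × 128.4/196.4 = 24.65 V.
Then V_B = V_A × (R3‖R_L)/(R2 + R3‖R_L) = 24.65 × 53.90/128.4 = 10.3 V.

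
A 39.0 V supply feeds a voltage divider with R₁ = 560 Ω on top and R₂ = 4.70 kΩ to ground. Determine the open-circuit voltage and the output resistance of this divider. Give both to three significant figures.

V_th is the open-circuit tap voltage: 39.0 × 4700/(560 + 4700) = 34.8 V.
With the supply zeroed, R₁ and R₂ appear in parallel from the tap: R_th = R₁‖R₂ = (560 × 4700)/5260 = 500 Ω.

V_th = 34.8 V, R_th = 500 Ω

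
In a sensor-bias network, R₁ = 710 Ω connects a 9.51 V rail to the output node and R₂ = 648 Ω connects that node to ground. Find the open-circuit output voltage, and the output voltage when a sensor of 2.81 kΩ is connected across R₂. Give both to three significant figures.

Unloaded: 4.54 V; loaded: 4.05 V

Open-circuit: V = 9.51 × 648/(710 + 648) = 4.54 V.
With the load, R₂ becomes R₂‖R_L = 526.6 Ω, so V = 9.51 × 526.6/1237 = 4.05 V.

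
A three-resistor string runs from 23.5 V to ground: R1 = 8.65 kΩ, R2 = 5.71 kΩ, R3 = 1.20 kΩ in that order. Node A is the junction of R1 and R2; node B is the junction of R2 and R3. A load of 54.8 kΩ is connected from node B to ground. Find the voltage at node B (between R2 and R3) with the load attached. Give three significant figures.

V ≈ 1.78 V

At node B, R3 is in parallel with the load: R3‖R_L = 1.174 kΩ.
Below node A the resistance is R2 + (R3‖R_L) = 6.884 kΩ, so V_A = 23.5 × 6.884/15.53 = 10.41 V.
Then V_B = V_A × (R3‖R_L)/(R2 + R3‖R_L) = 10.41 × 1.174/6.884 = 1.78 V.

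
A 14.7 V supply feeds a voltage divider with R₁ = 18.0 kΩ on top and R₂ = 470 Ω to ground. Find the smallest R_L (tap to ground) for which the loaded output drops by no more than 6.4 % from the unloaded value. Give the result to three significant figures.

R_L(min) ≈ 6.70 kΩ

Output resistance R_th = R₁‖R₂ = (18000 × 470)/18470 = 458.0 Ω.
The fractional drop is R_th/(R_th + R_L); requiring this ≤ 0.0640 gives R_L ≥ R_th(1/0.0640 − 1) = 458.0 × 14.62 = 6.70 kΩ.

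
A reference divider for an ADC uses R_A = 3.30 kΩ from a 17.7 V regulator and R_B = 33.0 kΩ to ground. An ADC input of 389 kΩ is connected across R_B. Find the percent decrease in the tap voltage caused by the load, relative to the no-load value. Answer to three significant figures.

0.765 %

The divider's output (Thévenin) resistance is R_A‖R_B = 3.000 kΩ.
Fractional drop under load = R_th/(R_th + R_L) = 3.000 / (3.000 + 389) = 0.007653.
So the output falls by 0.765 %.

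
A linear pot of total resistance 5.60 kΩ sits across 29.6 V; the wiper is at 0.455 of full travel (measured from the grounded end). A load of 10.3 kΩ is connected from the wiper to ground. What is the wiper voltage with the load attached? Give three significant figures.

V ≈ 11.9 V

The wiper splits the pot into (1−α)R = 3.052 kΩ above and αR = 2.548 kΩ below.
Lower section ‖ load = 2.043 kΩ.
V_wiper = 29.6 × 2.043/(3.052 + 2.043) = 11.9 V.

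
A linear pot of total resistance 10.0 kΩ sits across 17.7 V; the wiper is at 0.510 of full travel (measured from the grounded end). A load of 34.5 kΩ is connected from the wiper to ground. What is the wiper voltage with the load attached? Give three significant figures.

V ≈ 8.42 V

The wiper splits the pot into (1−α)R = 4.900 kΩ above and αR = 5.100 kΩ below.
Lower section ‖ load = 4.443 kΩ.
V_wiper = 17.7 × 4.443/(4.900 + 4.443) = 8.42 V.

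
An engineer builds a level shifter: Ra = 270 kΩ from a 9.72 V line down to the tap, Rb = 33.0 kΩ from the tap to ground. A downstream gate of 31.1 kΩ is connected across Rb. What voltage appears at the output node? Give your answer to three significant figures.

V_out ≈ 0.544 V

The load sits in parallel with Rb: Rb‖R_L = (33.0 × 31.1) / (33.0 + 31.1) = 16.01 kΩ.
V_out = 9.72 × 16.01 / (270 + 16.01) = 9.72 × 16.01/286.0 = 0.544 V.
(Unloaded it would have been 1.06 V.)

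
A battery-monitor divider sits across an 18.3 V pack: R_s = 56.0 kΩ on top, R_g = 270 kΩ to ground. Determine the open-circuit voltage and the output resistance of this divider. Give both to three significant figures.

V_th is the open-circuit tap voltage: 18.3 × 270/(56.0 + 270) = 15.2 V.
With the supply zeroed, R_s and R_g appear in parallel from the tap: R_th = R_s‖R_g = (56.0 × 270)/326.0 = 46.4 kΩ.

V_th = 15.2 V, R_th = 46.4 kΩ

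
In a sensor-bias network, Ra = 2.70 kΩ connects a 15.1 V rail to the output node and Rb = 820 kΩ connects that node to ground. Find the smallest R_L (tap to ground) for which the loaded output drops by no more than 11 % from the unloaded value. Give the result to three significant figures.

R_L(min) ≈ 21.8 kΩ

Output resistance R_th = Ra‖Rb = (2.70 × 820)/822.7 = 2.691 kΩ.
The fractional drop is R_th/(R_th + R_L); requiring this ≤ 0.110 gives R_L ≥ R_th(1/0.110 − 1) = 2.691 × 8.091 = 21.8 kΩ.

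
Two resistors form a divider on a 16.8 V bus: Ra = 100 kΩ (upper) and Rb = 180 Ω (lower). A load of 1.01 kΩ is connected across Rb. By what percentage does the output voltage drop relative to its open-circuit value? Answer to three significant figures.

15.1 %

The divider's output (Thévenin) resistance is Ra‖Rb = 179.7 Ω.
Fractional drop under load = R_th/(R_th + R_L) = 179.7 / (179.7 + 1010) = 0.1510.
So the output falls by 15.1 %.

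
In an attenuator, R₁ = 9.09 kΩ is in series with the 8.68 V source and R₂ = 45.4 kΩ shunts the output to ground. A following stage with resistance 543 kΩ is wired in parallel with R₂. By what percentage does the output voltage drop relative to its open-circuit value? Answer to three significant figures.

The divider's output (Thévenin) resistance is R₁‖R₂ = 7.574 kΩ.
Fractional drop under load = R_th/(R_th + R_L) = 7.574 / (7.574 + 543) = 0.01376.
So the output falls by 1.38 %.

1.38 %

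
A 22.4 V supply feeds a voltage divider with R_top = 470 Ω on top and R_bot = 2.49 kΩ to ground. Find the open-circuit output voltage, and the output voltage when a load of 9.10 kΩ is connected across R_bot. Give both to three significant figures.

Open-circuit: V = 22.4 × 2490/(470 + 2490) = 18.8 V.
With the load, R_bot becomes R_bot‖R_L = 1955 Ω, so V = 22.4 × 1955/2425 = 18.1 V.

Unloaded: 18.8 V; loaded: 18.1 V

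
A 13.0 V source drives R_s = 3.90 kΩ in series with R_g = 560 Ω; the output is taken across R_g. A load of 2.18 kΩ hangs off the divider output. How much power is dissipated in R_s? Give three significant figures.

Total resistance from the source is R_s + (R_g‖R_L) = 4346 Ω, so I = 13.0/4346 Ω = 2.992 mA.
P = I²·R_s = (2.992 mA)² × 3.90 kΩ = 34.9 mW.

P ≈ 34.9 mW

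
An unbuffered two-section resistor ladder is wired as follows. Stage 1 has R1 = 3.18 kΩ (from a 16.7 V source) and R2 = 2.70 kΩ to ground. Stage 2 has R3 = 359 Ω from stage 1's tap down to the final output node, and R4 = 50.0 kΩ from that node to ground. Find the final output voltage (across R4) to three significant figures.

Stage 2 presents R3+R4 = 50360 Ω as a load on stage 1's tap.
Stage 1's lower leg becomes R2‖(R3+R4) = 2563 Ω, so V_mid = 16.7 × 2563/5743 = 7.452 V.
Stage 2 is itself unloaded: V_out = V_mid × R4/(R3+R4) = 7.452 × 50000/50360 = 7.40 V.

V_out ≈ 7.40 V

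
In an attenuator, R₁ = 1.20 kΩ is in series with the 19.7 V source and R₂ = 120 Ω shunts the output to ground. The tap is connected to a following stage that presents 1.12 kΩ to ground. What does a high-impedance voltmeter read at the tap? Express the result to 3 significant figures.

The load sits in parallel with R₂: R₂‖R_L = (120 × 1120) / (120 + 1120) = 108.4 Ω.
V_out = 19.7 × 108.4 / (1200 + 108.4) = 19.7 × 108.4/1308 = 1.63 V.

V_out ≈ 1.63 V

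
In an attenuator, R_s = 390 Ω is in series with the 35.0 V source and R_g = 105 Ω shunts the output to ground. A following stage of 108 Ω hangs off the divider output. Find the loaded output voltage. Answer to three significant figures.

The load sits in parallel with R_g: R_g‖R_L = (105 × 108) / (105 + 108) = 53.24 Ω.
V_out = 35.0 × 53.24 / (390 + 53.24) = 35.0 × 53.24/443.2 = 4.20 V.
(Unloaded it would have been 7.42 V.)

V_out ≈ 4.20 V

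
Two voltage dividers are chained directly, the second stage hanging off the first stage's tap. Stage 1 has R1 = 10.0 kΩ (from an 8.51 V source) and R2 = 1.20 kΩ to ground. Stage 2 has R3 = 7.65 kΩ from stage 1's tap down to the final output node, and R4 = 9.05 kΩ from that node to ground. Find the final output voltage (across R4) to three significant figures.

V_out ≈ 0.464 V

Stage 2 presents R3+R4 = 16.70 kΩ as a load on stage 1's tap.
Stage 1's lower leg becomes R2‖(R3+R4) = 1.120 kΩ, so V_mid = 8.51 × 1.120/11.12 = 0.8568 V.
Stage 2 is itself unloaded: V_out = V_mid × R4/(R3+R4) = 0.8568 × 9.05/16.70 = 0.464 V.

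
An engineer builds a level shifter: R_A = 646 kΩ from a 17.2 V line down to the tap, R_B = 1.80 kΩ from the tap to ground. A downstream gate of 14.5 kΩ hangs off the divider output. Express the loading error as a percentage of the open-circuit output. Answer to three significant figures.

11.0 %

The divider's output (Thévenin) resistance is R_A‖R_B = 1.795 kΩ.
Fractional drop under load = R_th/(R_th + R_L) = 1.795 / (1.795 + 14.5) = 0.1102.
So the output falls by 11.0 %.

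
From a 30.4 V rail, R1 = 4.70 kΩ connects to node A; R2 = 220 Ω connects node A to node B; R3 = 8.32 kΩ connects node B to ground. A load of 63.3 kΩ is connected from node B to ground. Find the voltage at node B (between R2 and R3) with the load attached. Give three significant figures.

V ≈ 18.2 V

At node B, R3 is in parallel with the load: R3‖R_L = 7353 Ω.
Below node A the resistance is R2 + (R3‖R_L) = 7573 Ω, so V_A = 30.4 × 7573/12270 = 18.76 V.
Then V_B = V_A × (R3‖R_L)/(R2 + R3‖R_L) = 18.76 × 7353/7573 = 18.2 V.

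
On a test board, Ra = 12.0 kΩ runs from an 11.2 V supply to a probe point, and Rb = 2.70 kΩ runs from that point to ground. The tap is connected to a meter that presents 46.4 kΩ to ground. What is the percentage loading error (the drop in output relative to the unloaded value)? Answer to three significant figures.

The divider's output (Thévenin) resistance is Ra‖Rb = 2.204 kΩ.
Fractional drop under load = R_th/(R_th + R_L) = 2.204 / (2.204 + 46.4) = 0.04535.
So the output falls by 4.53 %.

4.53 %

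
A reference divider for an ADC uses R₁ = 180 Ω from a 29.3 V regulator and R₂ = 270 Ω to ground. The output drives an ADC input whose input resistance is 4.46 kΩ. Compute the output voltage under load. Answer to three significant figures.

The load sits in parallel with R₂: R₂‖R_L = (270 × 4460) / (270 + 4460) = 254.6 Ω.
V_out = 29.3 × 254.6 / (180 + 254.6) = 29.3 × 254.6/434.6 = 17.2 V.
(Unloaded it would have been 17.6 V.)

V_out ≈ 17.2 V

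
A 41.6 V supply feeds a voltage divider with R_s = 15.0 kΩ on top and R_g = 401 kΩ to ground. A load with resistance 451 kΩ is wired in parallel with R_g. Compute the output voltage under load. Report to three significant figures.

The load sits in parallel with R_g: R_g‖R_L = (401 × 451) / (401 + 451) = 212.3 kΩ.
V_out = 41.6 × 212.3 / (15.0 + 212.3) = 41.6 × 212.3/227.3 = 38.9 V.

V_out ≈ 38.9 V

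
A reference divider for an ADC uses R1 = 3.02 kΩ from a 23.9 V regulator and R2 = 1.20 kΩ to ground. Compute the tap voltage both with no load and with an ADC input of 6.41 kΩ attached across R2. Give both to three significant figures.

Unloaded: 6.80 V; loaded: 5.99 V

Open-circuit: V = 23.9 × 1.20/(3.02 + 1.20) = 6.80 V.
With the load, R2 becomes R2‖R_L = 1.011 kΩ, so V = 23.9 × 1.011/4.031 = 5.99 V.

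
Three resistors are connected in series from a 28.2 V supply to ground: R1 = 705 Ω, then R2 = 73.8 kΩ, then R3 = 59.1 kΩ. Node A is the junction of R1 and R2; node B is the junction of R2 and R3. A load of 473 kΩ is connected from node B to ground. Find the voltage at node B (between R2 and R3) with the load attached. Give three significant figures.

V ≈ 11.7 V

At node B, R3 is in parallel with the load: R3‖R_L = 52540 Ω.
Below node A the resistance is R2 + (R3‖R_L) = 126300 Ω, so V_A = 28.2 × 126300/127000 = 28.04 V.
Then V_B = V_A × (R3‖R_L)/(R2 + R3‖R_L) = 28.04 × 52540/126300 = 11.7 V.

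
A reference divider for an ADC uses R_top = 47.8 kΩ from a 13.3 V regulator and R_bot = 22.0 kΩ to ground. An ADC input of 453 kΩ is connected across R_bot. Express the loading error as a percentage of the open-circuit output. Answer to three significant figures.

The divider's output (Thévenin) resistance is R_top‖R_bot = 15.07 kΩ.
Fractional drop under load = R_th/(R_th + R_L) = 15.07 / (15.07 + 453) = 0.03219.
So the output falls by 3.22 %.

3.22 %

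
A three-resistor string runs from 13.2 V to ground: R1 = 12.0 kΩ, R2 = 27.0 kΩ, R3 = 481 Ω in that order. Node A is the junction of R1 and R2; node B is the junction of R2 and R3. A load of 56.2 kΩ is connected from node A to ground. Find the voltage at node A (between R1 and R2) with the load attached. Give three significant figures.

V ≈ 8.00 V

Below node A the series string R2+R3 = 27480 Ω sits in parallel with the 56200 Ω load: 18460 Ω.
V_A = 13.2 × 18460/(12000 + 18460) = 8.00 V.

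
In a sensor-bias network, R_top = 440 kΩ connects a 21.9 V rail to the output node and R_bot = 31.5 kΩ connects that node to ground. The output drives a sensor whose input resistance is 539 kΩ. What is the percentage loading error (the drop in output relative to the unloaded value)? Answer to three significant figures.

The divider's output (Thévenin) resistance is R_top‖R_bot = 29.40 kΩ.
Fractional drop under load = R_th/(R_th + R_L) = 29.40 / (29.40 + 539) = 0.05172.
So the output falls by 5.17 %.

5.17 %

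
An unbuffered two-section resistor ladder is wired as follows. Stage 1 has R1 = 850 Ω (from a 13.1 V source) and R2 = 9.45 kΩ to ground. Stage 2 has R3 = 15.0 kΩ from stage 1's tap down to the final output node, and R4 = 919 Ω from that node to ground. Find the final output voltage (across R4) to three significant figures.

V_out ≈ 0.661 V

Stage 2 presents R3+R4 = 15920 Ω as a load on stage 1's tap.
Stage 1's lower leg becomes R2‖(R3+R4) = 5930 Ω, so V_mid = 13.1 × 5930/6780 = 11.46 V.
Stage 2 is itself unloaded: V_out = V_mid × R4/(R3+R4) = 11.46 × 919/15920 = 0.661 V.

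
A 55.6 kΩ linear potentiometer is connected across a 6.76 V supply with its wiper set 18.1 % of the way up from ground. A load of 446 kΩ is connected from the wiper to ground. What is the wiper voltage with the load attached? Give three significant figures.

V ≈ 1.20 V

The wiper splits the pot into (1−α)R = 45.54 kΩ above and αR = 10.06 kΩ below.
Lower section ‖ load = 9.842 kΩ.
V_wiper = 6.76 × 9.842/(45.54 + 9.842) = 1.20 V.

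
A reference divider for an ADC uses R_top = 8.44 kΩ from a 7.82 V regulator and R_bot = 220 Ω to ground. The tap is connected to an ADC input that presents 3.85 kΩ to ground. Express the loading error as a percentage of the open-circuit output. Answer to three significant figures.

5.28 %

The divider's output (Thévenin) resistance is R_top‖R_bot = 214.4 Ω.
Fractional drop under load = R_th/(R_th + R_L) = 214.4 / (214.4 + 3850) = 0.05275.
So the output falls by 5.28 %.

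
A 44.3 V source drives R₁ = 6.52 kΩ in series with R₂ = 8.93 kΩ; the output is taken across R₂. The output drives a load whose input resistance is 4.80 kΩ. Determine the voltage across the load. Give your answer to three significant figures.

V_out ≈ 14.3 V

The load sits in parallel with R₂: R₂‖R_L = (8.93 × 4.80) / (8.93 + 4.80) = 3.122 kΩ.
V_out = 44.3 × 3.122 / (6.52 + 3.122) = 44.3 × 3.122/9.642 = 14.3 V.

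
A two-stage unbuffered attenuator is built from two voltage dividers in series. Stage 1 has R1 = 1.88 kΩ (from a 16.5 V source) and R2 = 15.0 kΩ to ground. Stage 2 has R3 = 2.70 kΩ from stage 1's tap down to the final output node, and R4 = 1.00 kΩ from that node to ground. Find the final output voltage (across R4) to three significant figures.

V_out ≈ 2.73 V

Stage 2 presents R3+R4 = 3.700 kΩ as a load on stage 1's tap.
Stage 1's lower leg becomes R2‖(R3+R4) = 2.968 kΩ, so V_mid = 16.5 × 2.968/4.848 = 10.10 V.
Stage 2 is itself unloaded: V_out = V_mid × R4/(R3+R4) = 10.10 × 1.00/3.700 = 2.73 V.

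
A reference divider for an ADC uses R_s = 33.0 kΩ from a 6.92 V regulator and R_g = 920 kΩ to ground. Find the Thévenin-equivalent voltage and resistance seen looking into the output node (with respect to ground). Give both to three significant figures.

V_th is the open-circuit tap voltage: 6.92 × 920/(33.0 + 920) = 6.68 V.
With the supply zeroed, R_s and R_g appear in parallel from the tap: R_th = R_s‖R_g = (33.0 × 920)/953.0 = 31.9 kΩ.

V_th = 6.68 V, R_th = 31.9 kΩ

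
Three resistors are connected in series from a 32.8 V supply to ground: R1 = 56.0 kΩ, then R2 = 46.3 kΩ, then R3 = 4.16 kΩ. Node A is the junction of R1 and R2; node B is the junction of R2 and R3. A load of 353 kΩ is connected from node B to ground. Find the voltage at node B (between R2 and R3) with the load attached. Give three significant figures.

V ≈ 1.27 V

At node B, R3 is in parallel with the load: R3‖R_L = 4.112 kΩ.
Below node A the resistance is R2 + (R3‖R_L) = 50.41 kΩ, so V_A = 32.8 × 50.41/106.4 = 15.54 V.
Then V_B = V_A × (R3‖R_L)/(R2 + R3‖R_L) = 15.54 × 4.112/50.41 = 1.27 V.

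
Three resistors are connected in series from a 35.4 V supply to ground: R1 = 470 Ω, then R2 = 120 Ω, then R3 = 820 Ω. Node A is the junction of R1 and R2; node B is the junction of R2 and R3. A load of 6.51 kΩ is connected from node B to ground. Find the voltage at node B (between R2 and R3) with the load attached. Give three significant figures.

At node B, R3 is in parallel with the load: R3‖R_L = 728.3 Ω.
Below node A the resistance is R2 + (R3‖R_L) = 848.3 Ω, so V_A = 35.4 × 848.3/1318 = 22.78 V.
Then V_B = V_A × (R3‖R_L)/(R2 + R3‖R_L) = 22.78 × 728.3/848.3 = 19.6 V.

V ≈ 19.6 V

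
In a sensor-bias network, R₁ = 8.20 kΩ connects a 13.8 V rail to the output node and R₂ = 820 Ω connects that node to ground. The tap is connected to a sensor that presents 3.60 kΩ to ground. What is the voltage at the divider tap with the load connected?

V_out ≈ 1.04 V

The load sits in parallel with R₂: R₂‖R_L = (820 × 3600) / (820 + 3600) = 667.9 Ω.
V_out = 13.8 × 667.9 / (8200 + 667.9) = 13.8 × 667.9/8868 = 1.04 V.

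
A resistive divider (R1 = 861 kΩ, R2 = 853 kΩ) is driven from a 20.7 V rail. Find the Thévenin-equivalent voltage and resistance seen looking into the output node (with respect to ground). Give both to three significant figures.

V_th is the open-circuit tap voltage: 20.7 × 853/(861 + 853) = 10.3 V.
With the supply zeroed, R1 and R2 appear in parallel from the tap: R_th = R1‖R2 = (861 × 853)/1714 = 428 kΩ.

V_th = 10.3 V, R_th = 428 kΩ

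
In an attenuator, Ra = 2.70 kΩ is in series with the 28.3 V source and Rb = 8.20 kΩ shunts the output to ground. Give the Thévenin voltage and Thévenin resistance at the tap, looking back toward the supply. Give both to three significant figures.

V_th = 21.3 V, R_th = 2.03 kΩ

V_th is the open-circuit tap voltage: 28.3 × 8.20/(2.70 + 8.20) = 21.3 V.
With the supply zeroed, Ra and Rb appear in parallel from the tap: R_th = Ra‖Rb = (2.70 × 8.20)/10.90 = 2.03 kΩ.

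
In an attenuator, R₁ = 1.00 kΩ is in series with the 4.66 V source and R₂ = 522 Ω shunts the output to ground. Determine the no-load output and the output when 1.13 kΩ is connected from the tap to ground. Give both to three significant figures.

Unloaded: 1.60 V; loaded: 1.23 V

Open-circuit: V = 4.66 × 522/(1000 + 522) = 1.60 V.
With the load, R₂ becomes R₂‖R_L = 357.1 Ω, so V = 4.66 × 357.1/1357 = 1.23 V.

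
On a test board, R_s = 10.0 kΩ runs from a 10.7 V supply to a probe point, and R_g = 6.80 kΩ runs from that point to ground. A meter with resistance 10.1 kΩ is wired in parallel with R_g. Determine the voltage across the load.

V_out ≈ 3.09 V

The load sits in parallel with R_g: R_g‖R_L = (6.80 × 10.1) / (6.80 + 10.1) = 4.064 kΩ.
V_out = 10.7 × 4.064 / (10.0 + 4.064) = 10.7 × 4.064/14.06 = 3.09 V.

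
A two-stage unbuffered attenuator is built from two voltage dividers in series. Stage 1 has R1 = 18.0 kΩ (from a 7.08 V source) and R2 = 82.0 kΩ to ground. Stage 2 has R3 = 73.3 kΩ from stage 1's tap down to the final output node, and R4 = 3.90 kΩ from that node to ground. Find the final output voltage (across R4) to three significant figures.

V_out ≈ 0.246 V

Stage 2 presents R3+R4 = 77.20 kΩ as a load on stage 1's tap.
Stage 1's lower leg becomes R2‖(R3+R4) = 39.76 kΩ, so V_mid = 7.08 × 39.76/57.76 = 4.874 V.
Stage 2 is itself unloaded: V_out = V_mid × R4/(R3+R4) = 4.874 × 3.90/77.20 = 0.246 V.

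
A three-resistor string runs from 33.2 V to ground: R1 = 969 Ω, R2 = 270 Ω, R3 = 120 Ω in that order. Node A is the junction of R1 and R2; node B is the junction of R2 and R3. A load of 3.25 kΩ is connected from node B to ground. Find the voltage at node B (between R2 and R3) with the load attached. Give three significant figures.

V ≈ 2.84 V

At node B, R3 is in parallel with the load: R3‖R_L = 115.7 Ω.
Below node A the resistance is R2 + (R3‖R_L) = 385.7 Ω, so V_A = 33.2 × 385.7/1355 = 9.453 V.
Then V_B = V_A × (R3‖R_L)/(R2 + R3‖R_L) = 9.453 × 115.7/385.7 = 2.84 V.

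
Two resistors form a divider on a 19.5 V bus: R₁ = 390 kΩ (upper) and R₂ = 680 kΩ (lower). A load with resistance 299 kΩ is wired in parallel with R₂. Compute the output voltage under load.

V_out ≈ 6.78 V

The load sits in parallel with R₂: R₂‖R_L = (680 × 299) / (680 + 299) = 207.7 kΩ.
V_out = 19.5 × 207.7 / (390 + 207.7) = 19.5 × 207.7/597.7 = 6.78 V.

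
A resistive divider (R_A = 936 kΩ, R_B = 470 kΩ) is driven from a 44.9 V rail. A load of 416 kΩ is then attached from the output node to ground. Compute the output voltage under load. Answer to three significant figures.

V_out ≈ 8.57 V

The load sits in parallel with R_B: R_B‖R_L = (470 × 416) / (470 + 416) = 220.7 kΩ.
V_out = 44.9 × 220.7 / (936 + 220.7) = 44.9 × 220.7/1157 = 8.57 V.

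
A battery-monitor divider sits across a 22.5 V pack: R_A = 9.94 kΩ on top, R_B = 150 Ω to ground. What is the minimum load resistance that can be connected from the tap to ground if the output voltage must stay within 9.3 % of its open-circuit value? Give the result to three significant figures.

Output resistance R_th = R_A‖R_B = (9940 × 150)/10090 = 147.8 Ω.
The fractional drop is R_th/(R_th + R_L); requiring this ≤ 0.0930 gives R_L ≥ R_th(1/0.0930 − 1) = 147.8 × 9.753 = 1.44 kΩ.

R_L(min) ≈ 1.44 kΩ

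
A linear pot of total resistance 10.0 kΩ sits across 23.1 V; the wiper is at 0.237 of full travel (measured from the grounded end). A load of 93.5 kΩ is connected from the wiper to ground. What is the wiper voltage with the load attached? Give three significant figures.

The wiper splits the pot into (1−α)R = 7.630 kΩ above and αR = 2.370 kΩ below.
Lower section ‖ load = 2.311 kΩ.
V_wiper = 23.1 × 2.311/(7.630 + 2.311) = 5.37 V.

V ≈ 5.37 V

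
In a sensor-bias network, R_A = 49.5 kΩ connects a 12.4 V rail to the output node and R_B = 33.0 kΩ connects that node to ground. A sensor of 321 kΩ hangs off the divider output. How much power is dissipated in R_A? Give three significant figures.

P ≈ 1.21 mW

Total resistance from the source is R_A + (R_B‖R_L) = 79.42 kΩ, so I = 12.4/79.42 kΩ = 0.1561 mA.
P = I²·R_A = (0.1561 mA)² × 49.5 kΩ = 1.21 mW.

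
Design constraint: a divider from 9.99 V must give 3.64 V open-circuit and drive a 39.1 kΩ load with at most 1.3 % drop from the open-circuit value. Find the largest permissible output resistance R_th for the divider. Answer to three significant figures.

Loading drop = R_th/(R_th + R_L) ≤ 0.0130, so R_th ≤ R_L · ε/(1−ε) = 39.1 kΩ × 0.0130/0.9870 = 515 Ω.

R_th ≤ 515 Ω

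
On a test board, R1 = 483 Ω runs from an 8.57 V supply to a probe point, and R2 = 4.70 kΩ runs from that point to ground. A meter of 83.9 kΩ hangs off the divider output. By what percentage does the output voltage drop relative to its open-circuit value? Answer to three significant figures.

0.519 %

The divider's output (Thévenin) resistance is R1‖R2 = 438.0 Ω.
Fractional drop under load = R_th/(R_th + R_L) = 438.0 / (438.0 + 83900) = 0.005193.
So the output falls by 0.519 %.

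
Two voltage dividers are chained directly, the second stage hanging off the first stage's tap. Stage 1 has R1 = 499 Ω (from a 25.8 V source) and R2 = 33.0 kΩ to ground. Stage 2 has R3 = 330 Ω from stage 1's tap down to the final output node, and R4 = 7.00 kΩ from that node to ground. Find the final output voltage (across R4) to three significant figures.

Stage 2 presents R3+R4 = 7330 Ω as a load on stage 1's tap.
Stage 1's lower leg becomes R2‖(R3+R4) = 5998 Ω, so V_mid = 25.8 × 5998/6497 = 23.82 V.
Stage 2 is itself unloaded: V_out = V_mid × R4/(R3+R4) = 23.82 × 7000/7330 = 22.7 V.

V_out ≈ 22.7 V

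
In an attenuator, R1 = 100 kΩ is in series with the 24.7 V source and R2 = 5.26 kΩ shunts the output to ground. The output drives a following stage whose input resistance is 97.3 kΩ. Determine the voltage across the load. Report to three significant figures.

The load sits in parallel with R2: R2‖R_L = (5.26 × 97.3) / (5.26 + 97.3) = 4.990 kΩ.
V_out = 24.7 × 4.990 / (100 + 4.990) = 24.7 × 4.990/105.0 = 1.17 V.

V_out ≈ 1.17 V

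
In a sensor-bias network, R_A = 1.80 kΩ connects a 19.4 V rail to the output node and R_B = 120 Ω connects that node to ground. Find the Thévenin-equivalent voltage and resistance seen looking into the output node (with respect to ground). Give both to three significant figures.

V_th is the open-circuit tap voltage: 19.4 × 120/(1800 + 120) = 1.21 V.
With the supply zeroed, R_A and R_B appear in parallel from the tap: R_th = R_A‖R_B = (1800 × 120)/1920 = 112 Ω.

V_th = 1.21 V, R_th = 112 Ω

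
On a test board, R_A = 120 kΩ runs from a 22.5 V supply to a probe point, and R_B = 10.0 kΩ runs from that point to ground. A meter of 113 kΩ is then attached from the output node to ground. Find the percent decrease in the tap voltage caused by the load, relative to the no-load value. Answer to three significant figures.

7.55 %

The divider's output (Thévenin) resistance is R_A‖R_B = 9.231 kΩ.
Fractional drop under load = R_th/(R_th + R_L) = 9.231 / (9.231 + 113) = 0.07552.
So the output falls by 7.55 %.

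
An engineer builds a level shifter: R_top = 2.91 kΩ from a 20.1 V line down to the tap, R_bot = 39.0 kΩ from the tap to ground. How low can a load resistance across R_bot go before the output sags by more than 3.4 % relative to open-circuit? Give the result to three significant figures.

R_L(min) ≈ 76.9 kΩ

Output resistance R_th = R_top‖R_bot = (2.91 × 39.0)/41.91 = 2.708 kΩ.
The fractional drop is R_th/(R_th + R_L); requiring this ≤ 0.0340 gives R_L ≥ R_th(1/0.0340 − 1) = 2.708 × 28.41 = 76.9 kΩ.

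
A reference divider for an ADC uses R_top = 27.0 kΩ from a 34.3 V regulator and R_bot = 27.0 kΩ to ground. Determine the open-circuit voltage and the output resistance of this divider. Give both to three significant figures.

V_th = 17.1 V, R_th = 13.5 kΩ

V_th is the open-circuit tap voltage: 34.3 × 27.0/(27.0 + 27.0) = 17.1 V.
With the supply zeroed, R_top and R_bot appear in parallel from the tap: R_th = R_top‖R_bot = (27.0 × 27.0)/54.00 = 13.5 kΩ.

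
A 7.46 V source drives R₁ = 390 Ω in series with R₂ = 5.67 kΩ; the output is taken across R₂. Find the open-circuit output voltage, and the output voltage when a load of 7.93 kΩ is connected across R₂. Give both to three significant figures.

Unloaded: 6.98 V; loaded: 6.67 V

Open-circuit: V = 7.46 × 5670/(390 + 5670) = 6.98 V.
With the load, R₂ becomes R₂‖R_L = 3306 Ω, so V = 7.46 × 3306/3696 = 6.67 V.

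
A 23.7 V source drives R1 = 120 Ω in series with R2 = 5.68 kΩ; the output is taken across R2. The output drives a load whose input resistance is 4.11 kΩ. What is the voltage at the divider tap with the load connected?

The load sits in parallel with R2: R2‖R_L = (5680 × 4110) / (5680 + 4110) = 2385 Ω.
V_out = 23.7 × 2385 / (120 + 2385) = 23.7 × 2385/2505 = 22.6 V.

V_out ≈ 22.6 V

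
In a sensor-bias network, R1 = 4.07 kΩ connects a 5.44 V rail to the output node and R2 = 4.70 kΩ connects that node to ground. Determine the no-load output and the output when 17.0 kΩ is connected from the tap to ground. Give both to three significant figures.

Open-circuit: V = 5.44 × 4.70/(4.07 + 4.70) = 2.92 V.
With the load, R2 becomes R2‖R_L = 3.682 kΩ, so V = 5.44 × 3.682/7.752 = 2.58 V.

Unloaded: 2.92 V; loaded: 2.58 V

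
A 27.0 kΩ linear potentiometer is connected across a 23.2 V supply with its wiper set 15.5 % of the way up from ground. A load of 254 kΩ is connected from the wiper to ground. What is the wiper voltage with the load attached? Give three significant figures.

V ≈ 3.55 V

The wiper splits the pot into (1−α)R = 22.82 kΩ above and αR = 4.185 kΩ below.
Lower section ‖ load = 4.117 kΩ.
V_wiper = 23.2 × 4.117/(22.82 + 4.117) = 3.55 V.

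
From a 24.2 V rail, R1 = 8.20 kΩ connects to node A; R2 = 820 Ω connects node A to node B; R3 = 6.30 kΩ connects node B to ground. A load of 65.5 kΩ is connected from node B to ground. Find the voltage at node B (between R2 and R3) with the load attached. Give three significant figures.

At node B, R3 is in parallel with the load: R3‖R_L = 5747 Ω.
Below node A the resistance is R2 + (R3‖R_L) = 6567 Ω, so V_A = 24.2 × 6567/14770 = 10.76 V.
Then V_B = V_A × (R3‖R_L)/(R2 + R3‖R_L) = 10.76 × 5747/6567 = 9.42 V.

V ≈ 9.42 V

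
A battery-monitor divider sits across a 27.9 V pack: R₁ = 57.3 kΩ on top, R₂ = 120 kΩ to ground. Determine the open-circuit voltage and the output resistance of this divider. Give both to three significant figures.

V_th = 18.9 V, R_th = 38.8 kΩ

V_th is the open-circuit tap voltage: 27.9 × 120/(57.3 + 120) = 18.9 V.
With the supply zeroed, R₁ and R₂ appear in parallel from the tap: R_th = R₁‖R₂ = (57.3 × 120)/177.3 = 38.8 kΩ.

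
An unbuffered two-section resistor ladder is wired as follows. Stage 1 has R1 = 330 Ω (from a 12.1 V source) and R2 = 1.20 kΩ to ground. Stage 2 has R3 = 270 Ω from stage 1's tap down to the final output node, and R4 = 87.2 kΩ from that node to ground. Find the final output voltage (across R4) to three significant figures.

V_out ≈ 9.43 V

Stage 2 presents R3+R4 = 87470 Ω as a load on stage 1's tap.
Stage 1's lower leg becomes R2‖(R3+R4) = 1184 Ω, so V_mid = 12.1 × 1184/1514 = 9.462 V.
Stage 2 is itself unloaded: V_out = V_mid × R4/(R3+R4) = 9.462 × 87200/87470 = 9.43 V.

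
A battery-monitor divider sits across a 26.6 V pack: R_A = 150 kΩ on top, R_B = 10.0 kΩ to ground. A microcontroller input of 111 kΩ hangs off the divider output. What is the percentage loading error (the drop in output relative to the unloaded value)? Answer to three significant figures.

7.79 %

The divider's output (Thévenin) resistance is R_A‖R_B = 9.375 kΩ.
Fractional drop under load = R_th/(R_th + R_L) = 9.375 / (9.375 + 111) = 0.07788.
So the output falls by 7.79 %.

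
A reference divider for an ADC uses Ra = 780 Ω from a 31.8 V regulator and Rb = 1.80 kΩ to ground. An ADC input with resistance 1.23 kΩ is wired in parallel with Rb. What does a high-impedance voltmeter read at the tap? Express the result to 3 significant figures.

The load sits in parallel with Rb: Rb‖R_L = (1800 × 1230) / (1800 + 1230) = 730.7 Ω.
V_out = 31.8 × 730.7 / (780 + 730.7) = 31.8 × 730.7/1511 = 15.4 V.

V_out ≈ 15.4 V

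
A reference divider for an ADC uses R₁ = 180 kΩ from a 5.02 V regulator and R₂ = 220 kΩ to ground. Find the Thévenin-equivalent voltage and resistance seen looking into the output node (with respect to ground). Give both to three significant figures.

V_th = 2.76 V, R_th = 99.0 kΩ

V_th is the open-circuit tap voltage: 5.02 × 220/(180 + 220) = 2.76 V.
With the supply zeroed, R₁ and R₂ appear in parallel from the tap: R_th = R₁‖R₂ = (180 × 220)/400.0 = 99.0 kΩ.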